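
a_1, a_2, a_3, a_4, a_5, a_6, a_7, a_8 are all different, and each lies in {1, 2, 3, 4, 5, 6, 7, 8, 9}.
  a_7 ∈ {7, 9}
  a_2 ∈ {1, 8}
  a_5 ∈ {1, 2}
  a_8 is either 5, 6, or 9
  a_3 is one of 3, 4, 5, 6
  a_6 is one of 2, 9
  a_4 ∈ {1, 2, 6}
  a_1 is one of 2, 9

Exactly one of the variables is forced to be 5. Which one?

a_1 and a_6 between them cover only {2, 9} — a naked pair. Remove those values from a_4, a_5, a_7, a_8.
That leaves a_5 = 1. Eliminate 1 elsewhere: a_2, a_4.
That leaves a_7 = 7.
a_2 has just one choice, so a_2 = 8.
That leaves a_4 = 6. Remove 6 from a_3, a_8.
So 5 goes to a_8.

a_8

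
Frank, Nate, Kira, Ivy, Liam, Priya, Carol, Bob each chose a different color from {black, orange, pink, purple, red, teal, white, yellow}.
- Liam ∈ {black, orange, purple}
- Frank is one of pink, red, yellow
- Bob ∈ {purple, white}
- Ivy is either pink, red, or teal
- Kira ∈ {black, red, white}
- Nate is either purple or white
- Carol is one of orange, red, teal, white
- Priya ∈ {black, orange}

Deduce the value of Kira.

The 8 variables draw from only 8 values {black, orange, pink, purple, red, teal, white, yellow}, so each is used; only Frank can be yellow, hence Frank = yellow.
The 7 still-open variables draw from only 7 values {black, orange, pink, purple, red, teal, white}, so each is used; only Ivy can be pink, hence Ivy = pink.
The 6 still-open variables draw from only 6 values {black, orange, purple, red, teal, white}, so each is used; only Carol can be teal, hence Carol = teal.
The 5 still-open variables together cover exactly {black, orange, purple, red, white} — 5 values for 5 variables — and red appears only in Kira's list, so Kira = red.

red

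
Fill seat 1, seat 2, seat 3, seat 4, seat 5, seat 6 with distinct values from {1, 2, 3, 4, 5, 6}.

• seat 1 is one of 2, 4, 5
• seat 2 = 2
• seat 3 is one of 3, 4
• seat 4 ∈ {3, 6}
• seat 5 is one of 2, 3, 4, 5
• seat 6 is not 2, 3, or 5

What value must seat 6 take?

seat 2's domain is down to {2}, so seat 2 = 2. So seat 1, seat 5 can't be 2.
The 5 still-open variables draw from only 5 values {1, 3, 4, 5, 6}, so each is used; only seat 6 can be 1, hence seat 6 = 1.

1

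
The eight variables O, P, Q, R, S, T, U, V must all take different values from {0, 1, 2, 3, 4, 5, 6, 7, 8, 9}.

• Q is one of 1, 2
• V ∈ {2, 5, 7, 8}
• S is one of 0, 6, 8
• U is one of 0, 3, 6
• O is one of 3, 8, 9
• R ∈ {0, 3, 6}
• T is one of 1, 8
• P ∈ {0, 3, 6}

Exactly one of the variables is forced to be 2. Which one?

Q

P, R, U share exactly the 3 values {0, 3, 6}; by pigeonhole those values go to them, so strike 0, 3, 6 from O, S.
S must be 8 (only option left). Remove 8 from O, T, V.
T has just one choice, so T = 1. So Q can't be 1.
So 2 goes to Q.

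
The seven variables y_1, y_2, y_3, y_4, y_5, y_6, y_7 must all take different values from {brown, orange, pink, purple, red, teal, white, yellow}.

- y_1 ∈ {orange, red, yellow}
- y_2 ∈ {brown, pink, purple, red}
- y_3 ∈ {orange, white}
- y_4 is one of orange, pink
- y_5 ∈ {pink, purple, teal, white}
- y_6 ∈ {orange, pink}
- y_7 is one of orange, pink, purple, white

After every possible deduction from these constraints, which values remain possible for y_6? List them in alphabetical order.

y_4 and y_6 between them cover only {orange, pink} — a naked pair. Remove those values from y_1, y_2, y_3, y_5, y_7.
y_3 must be white (only option left). Strike white from y_5, y_7.
That leaves y_7 = purple. So y_2, y_5 can't be purple.
y_5 has just one choice, so y_5 = teal.
No further eliminations apply; y_6 can still be any of orange, pink.

orange, pink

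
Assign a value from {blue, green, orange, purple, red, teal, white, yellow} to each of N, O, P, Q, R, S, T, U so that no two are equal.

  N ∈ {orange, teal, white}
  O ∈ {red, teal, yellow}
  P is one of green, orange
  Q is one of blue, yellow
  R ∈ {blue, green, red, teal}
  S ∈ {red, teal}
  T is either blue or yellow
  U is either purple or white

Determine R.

green

The 8 variables draw from only 8 values {blue, green, orange, purple, red, teal, white, yellow}, so each is used; only U can be purple, hence U = purple.
The 7 still-open variables together cover exactly {blue, green, orange, red, teal, white, yellow} — 7 values for 7 variables — and white appears only in N's list, so N = white.
The 6 still-open variables draw from only 6 values {blue, green, orange, red, teal, yellow}, so each is used; only P can be orange, hence P = orange.
Among the 5 still-open variables, green fits only R (and all 5 values in {blue, green, red, teal, yellow} must be used), so R = green.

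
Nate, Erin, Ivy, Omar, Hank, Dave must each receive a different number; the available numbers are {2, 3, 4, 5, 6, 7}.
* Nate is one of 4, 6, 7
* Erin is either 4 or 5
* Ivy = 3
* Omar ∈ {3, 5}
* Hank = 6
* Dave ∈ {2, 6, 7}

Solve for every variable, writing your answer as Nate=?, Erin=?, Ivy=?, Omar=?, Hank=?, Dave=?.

Ivy must be 3 (only option left). So Omar can't be 3.
That leaves Omar = 5. Strike 5 from Erin.
Hank must be 6 (only option left). So Nate, Dave can't be 6.
Erin's domain is down to {4}, so Erin = 4. Strike 4 from Nate.
Nate's domain is down to {7}, so Nate = 7. Remove 7 from Dave.
That leaves Dave = 2.

Nate=7, Erin=4, Ivy=3, Omar=5, Hank=6, Dave=2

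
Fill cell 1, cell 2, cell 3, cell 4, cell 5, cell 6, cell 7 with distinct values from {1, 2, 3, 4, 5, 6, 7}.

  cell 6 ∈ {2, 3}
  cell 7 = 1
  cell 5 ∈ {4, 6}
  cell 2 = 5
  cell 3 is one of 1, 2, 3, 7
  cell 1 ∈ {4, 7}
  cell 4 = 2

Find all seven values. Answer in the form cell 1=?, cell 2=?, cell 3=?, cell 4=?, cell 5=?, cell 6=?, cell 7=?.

cell 2 must be 5 (only option left).
cell 4's domain is down to {2}, so cell 4 = 2. So cell 3, cell 6 can't be 2.
cell 6 must be 3 (only option left). Eliminate 3 elsewhere: cell 3.
cell 7 has just one choice, so cell 7 = 1. So cell 3 can't be 1.
cell 3 has just one choice, so cell 3 = 7. Eliminate 7 elsewhere: cell 1.
cell 1's domain is down to {4}, so cell 1 = 4. So cell 5 can't be 4.
That leaves cell 5 = 6.

cell 1=4, cell 2=5, cell 3=7, cell 4=2, cell 5=6, cell 6=3, cell 7=1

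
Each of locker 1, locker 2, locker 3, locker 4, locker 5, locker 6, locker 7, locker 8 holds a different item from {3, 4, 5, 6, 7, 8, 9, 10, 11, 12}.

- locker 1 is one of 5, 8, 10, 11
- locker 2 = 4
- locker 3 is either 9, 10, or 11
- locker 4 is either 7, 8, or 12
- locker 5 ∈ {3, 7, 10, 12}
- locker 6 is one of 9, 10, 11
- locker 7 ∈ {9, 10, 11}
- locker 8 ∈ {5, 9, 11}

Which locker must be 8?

locker 1

locker 2 must be 4 (only option left).
locker 3, locker 6, locker 7 between them cover only {9, 10, 11} — a naked triple. Remove those values from locker 1, locker 5, locker 8.
locker 8 must be 5 (only option left). Eliminate 5 elsewhere: locker 1.
So 8 goes to locker 1.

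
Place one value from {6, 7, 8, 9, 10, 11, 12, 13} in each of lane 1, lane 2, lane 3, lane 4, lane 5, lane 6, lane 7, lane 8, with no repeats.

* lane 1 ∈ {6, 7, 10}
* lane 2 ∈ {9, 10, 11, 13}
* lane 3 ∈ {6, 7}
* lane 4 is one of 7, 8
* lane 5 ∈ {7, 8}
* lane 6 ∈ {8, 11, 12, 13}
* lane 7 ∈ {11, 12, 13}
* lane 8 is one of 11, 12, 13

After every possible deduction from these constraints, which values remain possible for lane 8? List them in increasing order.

The 8 variables together cover exactly {6, 7, 8, 9, 10, 11, 12, 13} — 8 values for 8 variables — and 9 appears only in lane 2's list, so lane 2 = 9.
Among the 7 still-open variables, 10 fits only lane 1 (and all 7 values in {6, 7, 8, 10, 11, 12, 13} must be used), so lane 1 = 10.
The 6 still-open variables draw from only 6 values {6, 7, 8, 11, 12, 13}, so each is used; only lane 3 can be 6, hence lane 3 = 6.
lane 4 and lane 5 between them cover only {7, 8} — a naked pair. Remove those values from lane 6.
No further eliminations apply; lane 8 can still be any of 11, 12, 13.

11, 12, 13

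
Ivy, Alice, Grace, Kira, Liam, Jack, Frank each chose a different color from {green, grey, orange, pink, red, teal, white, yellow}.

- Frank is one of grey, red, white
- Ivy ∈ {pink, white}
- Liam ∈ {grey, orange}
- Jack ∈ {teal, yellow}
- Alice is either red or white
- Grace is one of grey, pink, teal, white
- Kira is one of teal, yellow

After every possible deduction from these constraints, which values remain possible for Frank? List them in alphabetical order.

The 7 variables together cover exactly {grey, orange, pink, red, teal, white, yellow} — 7 values for 7 variables — and orange appears only in Liam's list, so Liam = orange.
Kira and Jack share exactly the 2 values {teal, yellow}; by pigeonhole those values go to them, so strike teal, yellow from Grace.
No further eliminations apply; Frank can still be any of grey, red, white.

grey, red, white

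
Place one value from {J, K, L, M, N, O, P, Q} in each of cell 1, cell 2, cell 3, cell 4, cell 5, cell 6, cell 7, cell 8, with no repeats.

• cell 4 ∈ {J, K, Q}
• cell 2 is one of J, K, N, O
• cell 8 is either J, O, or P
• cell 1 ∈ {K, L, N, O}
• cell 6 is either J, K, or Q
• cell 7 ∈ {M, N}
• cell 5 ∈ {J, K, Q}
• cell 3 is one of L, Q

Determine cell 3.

L

The 8 variables together cover exactly {J, K, L, M, N, O, P, Q} — 8 values for 8 variables — and M appears only in cell 7's list, so cell 7 = M.
The 7 still-open variables draw from only 7 values {J, K, L, N, O, P, Q}, so each is used; only cell 8 can be P, hence cell 8 = P.
cell 4, cell 5, cell 6 share exactly the 3 values {J, K, Q}; by pigeonhole those values go to them, so strike J, K, Q from cell 1, cell 2, cell 3.
So cell 3 = L.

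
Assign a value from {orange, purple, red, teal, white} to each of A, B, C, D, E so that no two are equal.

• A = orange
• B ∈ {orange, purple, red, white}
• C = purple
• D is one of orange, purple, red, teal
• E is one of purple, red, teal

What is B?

A must be orange (only option left). Remove orange from B, D.
That leaves C = purple. Remove purple from B, D, E.
The 3 still-open variables draw from only 3 values {red, teal, white}, so each is used; only B can be white, hence B = white.

white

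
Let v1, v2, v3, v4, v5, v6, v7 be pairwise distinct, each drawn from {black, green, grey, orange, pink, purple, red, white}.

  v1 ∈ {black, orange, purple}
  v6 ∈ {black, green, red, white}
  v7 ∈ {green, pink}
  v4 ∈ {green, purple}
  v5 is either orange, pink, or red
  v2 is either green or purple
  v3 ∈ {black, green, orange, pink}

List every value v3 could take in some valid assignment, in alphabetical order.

black, orange

The 7 variables draw from only 7 values {black, green, orange, pink, purple, red, white}, so each is used; only v6 can be white, hence v6 = white.
The 6 still-open variables draw from only 6 values {black, green, orange, pink, purple, red}, so each is used; only v5 can be red, hence v5 = red.
v2 and v4 share exactly the 2 values {green, purple}; by pigeonhole those values go to them, so strike green, purple from v1, v3, v7.
v7 has just one choice, so v7 = pink. Eliminate pink elsewhere: v3.
No further eliminations apply; v3 can still be any of black, orange.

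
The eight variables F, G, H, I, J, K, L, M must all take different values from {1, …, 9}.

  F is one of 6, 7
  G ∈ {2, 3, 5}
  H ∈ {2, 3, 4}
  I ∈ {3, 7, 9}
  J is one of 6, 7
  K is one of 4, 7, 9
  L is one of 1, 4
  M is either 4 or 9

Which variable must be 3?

I

Among the 8 variables, 1 fits only L (and all 8 values in {1, 2, 3, 4, 5, 6, 7, 9} must be used), so L = 1.
Among the 7 still-open variables, 5 fits only G (and all 7 values in {2, 3, 4, 5, 6, 7, 9} must be used), so G = 5.
The 6 still-open variables draw from only 6 values {2, 3, 4, 6, 7, 9}, so each is used; only H can be 2, hence H = 2.
The 5 still-open variables together cover exactly {3, 4, 6, 7, 9} — 5 values for 5 variables — and 3 appears only in I's list, so I = 3.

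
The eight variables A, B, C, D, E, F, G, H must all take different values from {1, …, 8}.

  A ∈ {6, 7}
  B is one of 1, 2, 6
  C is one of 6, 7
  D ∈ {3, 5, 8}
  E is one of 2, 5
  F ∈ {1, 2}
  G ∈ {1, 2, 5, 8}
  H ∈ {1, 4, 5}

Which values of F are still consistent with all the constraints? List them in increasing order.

Among the 8 variables, 3 fits only D (and all 8 values in {1, 2, 3, 4, 5, 6, 7, 8} must be used), so D = 3.
The 7 still-open variables together cover exactly {1, 2, 4, 5, 6, 7, 8} — 7 values for 7 variables — and 4 appears only in H's list, so H = 4.
The 6 still-open variables draw from only 6 values {1, 2, 5, 6, 7, 8}, so each is used; only G can be 8, hence G = 8.
The 5 still-open variables together cover exactly {1, 2, 5, 6, 7} — 5 values for 5 variables — and 5 appears only in E's list, so E = 5.
A and C between them cover only {6, 7} — a naked pair. Remove those values from B.
No further eliminations apply; F can still be any of 1, 2.

1, 2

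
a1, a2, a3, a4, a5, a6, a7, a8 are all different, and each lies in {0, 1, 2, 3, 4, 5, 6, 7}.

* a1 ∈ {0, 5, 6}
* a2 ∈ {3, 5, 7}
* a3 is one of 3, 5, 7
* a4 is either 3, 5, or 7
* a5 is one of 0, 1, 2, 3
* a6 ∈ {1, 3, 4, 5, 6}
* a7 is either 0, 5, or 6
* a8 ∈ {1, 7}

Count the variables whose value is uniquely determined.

3

The 8 variables draw from only 8 values {0, 1, 2, 3, 4, 5, 6, 7}, so each is used; only a5 can be 2, hence a5 = 2.
Among the 7 still-open variables, 4 fits only a6 (and all 7 values in {0, 1, 3, 4, 5, 6, 7} must be used), so a6 = 4.
The 6 still-open variables draw from only 6 values {0, 1, 3, 5, 6, 7}, so each is used; only a8 can be 1, hence a8 = 1.
a2, a3, a4 share exactly the 3 values {3, 5, 7}; by pigeonhole those values go to them, so strike 3, 5, 7 from a1, a7.
Determined: a5=2, a6=4, a8=1. The other variables each still have more than one consistent value. That makes 3.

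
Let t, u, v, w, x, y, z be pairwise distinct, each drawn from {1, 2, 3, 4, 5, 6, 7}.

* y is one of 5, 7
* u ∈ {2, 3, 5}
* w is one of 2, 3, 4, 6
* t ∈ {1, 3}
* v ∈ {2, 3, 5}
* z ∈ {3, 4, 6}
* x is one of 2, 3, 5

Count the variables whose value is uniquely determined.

2

The 7 variables together cover exactly {1, 2, 3, 4, 5, 6, 7} — 7 values for 7 variables — and 1 appears only in t's list, so t = 1.
The 6 still-open variables draw from only 6 values {2, 3, 4, 5, 6, 7}, so each is used; only y can be 7, hence y = 7.
The 3 variables u, v, x are confined to {2, 3, 5}, which locks those values in; drop them from w, z.
Determined: t=1, y=7. The other variables each still have more than one consistent value. That makes 2.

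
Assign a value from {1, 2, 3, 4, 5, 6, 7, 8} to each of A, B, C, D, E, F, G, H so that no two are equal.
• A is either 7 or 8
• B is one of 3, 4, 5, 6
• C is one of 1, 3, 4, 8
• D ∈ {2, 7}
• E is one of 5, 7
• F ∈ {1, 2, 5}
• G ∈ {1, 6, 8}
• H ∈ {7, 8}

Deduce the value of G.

The 2 variables A and H are confined to {7, 8}, which locks those values in; drop them from C, D, E, G.
That leaves D = 2. Eliminate 2 elsewhere: F.
E's domain is down to {5}, so E = 5. Strike 5 from B, F.
F has just one choice, so F = 1. So C, G can't be 1.
So G = 6.

6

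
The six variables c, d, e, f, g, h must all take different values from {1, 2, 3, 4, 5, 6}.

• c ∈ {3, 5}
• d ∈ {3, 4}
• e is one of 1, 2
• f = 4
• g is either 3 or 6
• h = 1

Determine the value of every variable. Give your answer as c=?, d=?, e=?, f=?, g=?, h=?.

c=5, d=3, e=2, f=4, g=6, h=1

f's domain is down to {4}, so f = 4. Remove 4 from d.
h's domain is down to {1}, so h = 1. Strike 1 from e.
d has just one choice, so d = 3. Remove 3 from c, g.
e's domain is down to {2}, so e = 2.
g has just one choice, so g = 6.
c must be 5 (only option left).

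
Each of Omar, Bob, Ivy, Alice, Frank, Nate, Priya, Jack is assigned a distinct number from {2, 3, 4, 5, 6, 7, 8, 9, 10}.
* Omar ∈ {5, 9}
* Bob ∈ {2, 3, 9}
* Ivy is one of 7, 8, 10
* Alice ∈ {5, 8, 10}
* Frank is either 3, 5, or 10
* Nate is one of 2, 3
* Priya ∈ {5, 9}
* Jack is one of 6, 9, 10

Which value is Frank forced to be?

The 8 variables together cover exactly {2, 3, 5, 6, 7, 8, 9, 10} — 8 values for 8 variables — and 6 appears only in Jack's list, so Jack = 6.
Among the 7 still-open variables, 7 fits only Ivy (and all 7 values in {2, 3, 5, 7, 8, 9, 10} must be used), so Ivy = 7.
Among the 6 still-open variables, 8 fits only Alice (and all 6 values in {2, 3, 5, 8, 9, 10} must be used), so Alice = 8.
The 5 still-open variables together cover exactly {2, 3, 5, 9, 10} — 5 values for 5 variables — and 10 appears only in Frank's list, so Frank = 10.

10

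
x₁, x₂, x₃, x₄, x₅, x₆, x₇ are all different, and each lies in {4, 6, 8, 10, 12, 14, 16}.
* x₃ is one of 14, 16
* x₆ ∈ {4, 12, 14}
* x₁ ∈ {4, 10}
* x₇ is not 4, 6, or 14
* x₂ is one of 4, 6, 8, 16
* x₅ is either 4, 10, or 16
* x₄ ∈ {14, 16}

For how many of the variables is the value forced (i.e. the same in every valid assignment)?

Among the 7 variables, 6 fits only x₂ (and all 7 values in {4, 6, 8, 10, 12, 14, 16} must be used), so x₂ = 6.
Among the 6 still-open variables, 8 fits only x₇ (and all 6 values in {4, 8, 10, 12, 14, 16} must be used), so x₇ = 8.
The 5 still-open variables draw from only 5 values {4, 10, 12, 14, 16}, so each is used; only x₆ can be 12, hence x₆ = 12.
The 2 variables x₃ and x₄ are confined to {14, 16}, which locks those values in; drop them from x₅.
Determined: x₂=6, x₆=12, x₇=8. The other variables each still have more than one consistent value. That makes 3.

3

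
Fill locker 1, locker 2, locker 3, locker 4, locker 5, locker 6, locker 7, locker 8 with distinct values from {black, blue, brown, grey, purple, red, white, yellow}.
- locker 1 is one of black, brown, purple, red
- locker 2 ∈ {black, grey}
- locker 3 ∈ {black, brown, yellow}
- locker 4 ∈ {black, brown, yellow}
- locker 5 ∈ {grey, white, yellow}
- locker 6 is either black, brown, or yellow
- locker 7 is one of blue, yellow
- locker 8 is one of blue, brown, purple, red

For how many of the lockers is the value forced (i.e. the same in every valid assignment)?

3

The 8 variables together cover exactly {black, blue, brown, grey, purple, red, white, yellow} — 8 values for 8 variables — and white appears only in locker 5's list, so locker 5 = white.
The 7 still-open variables draw from only 7 values {black, blue, brown, grey, purple, red, yellow}, so each is used; only locker 2 can be grey, hence locker 2 = grey.
locker 3, locker 4, locker 6 between them cover only {black, brown, yellow} — a naked triple. Remove those values from locker 1, locker 7, locker 8.
locker 7 must be blue (only option left). So locker 8 can't be blue.
Determined: locker 2=grey, locker 5=white, locker 7=blue. The other lockers each still have more than one consistent value. That makes 3.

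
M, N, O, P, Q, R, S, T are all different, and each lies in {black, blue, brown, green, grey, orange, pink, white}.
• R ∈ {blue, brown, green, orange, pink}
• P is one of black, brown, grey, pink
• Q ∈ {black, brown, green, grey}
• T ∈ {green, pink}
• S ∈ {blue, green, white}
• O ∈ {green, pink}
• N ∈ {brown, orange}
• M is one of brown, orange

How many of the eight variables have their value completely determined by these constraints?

2

The 8 variables together cover exactly {black, blue, brown, green, grey, orange, pink, white} — 8 values for 8 variables — and white appears only in S's list, so S = white.
Among the 7 still-open variables, blue fits only R (and all 7 values in {black, blue, brown, green, grey, orange, pink} must be used), so R = blue.
M and N between them cover only {brown, orange} — a naked pair. Remove those values from P, Q.
O and T share exactly the 2 values {green, pink}; by pigeonhole those values go to them, so strike green, pink from P, Q.
Determined: R=blue, S=white. The other variables each still have more than one consistent value. That makes 2.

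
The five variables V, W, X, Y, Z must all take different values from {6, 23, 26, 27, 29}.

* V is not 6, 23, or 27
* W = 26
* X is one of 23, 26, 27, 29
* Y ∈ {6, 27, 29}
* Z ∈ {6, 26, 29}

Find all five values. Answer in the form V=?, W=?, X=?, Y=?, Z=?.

W must be 26 (only option left). Strike 26 from V, X, Z.
V must be 29 (only option left). Eliminate 29 elsewhere: X, Y, Z.
Z's domain is down to {6}, so Z = 6. Eliminate 6 elsewhere: Y.
That leaves Y = 27. So X can't be 27.
That leaves X = 23.

V=29, W=26, X=23, Y=27, Z=6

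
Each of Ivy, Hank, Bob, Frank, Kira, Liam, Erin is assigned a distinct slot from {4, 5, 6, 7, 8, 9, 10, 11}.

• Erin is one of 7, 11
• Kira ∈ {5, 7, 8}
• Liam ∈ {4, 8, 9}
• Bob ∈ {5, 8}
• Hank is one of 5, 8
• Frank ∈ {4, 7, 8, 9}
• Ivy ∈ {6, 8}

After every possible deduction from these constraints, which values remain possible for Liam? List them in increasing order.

The 7 variables draw from only 7 values {4, 5, 6, 7, 8, 9, 11}, so each is used; only Ivy can be 6, hence Ivy = 6.
Among the 6 still-open variables, 11 fits only Erin (and all 6 values in {4, 5, 7, 8, 9, 11} must be used), so Erin = 11.
Hank and Bob share exactly the 2 values {5, 8}; by pigeonhole those values go to them, so strike 5, 8 from Frank, Kira, Liam.
Kira's domain is down to {7}, so Kira = 7. So Frank can't be 7.
No further eliminations apply; Liam can still be any of 4, 9.

4, 9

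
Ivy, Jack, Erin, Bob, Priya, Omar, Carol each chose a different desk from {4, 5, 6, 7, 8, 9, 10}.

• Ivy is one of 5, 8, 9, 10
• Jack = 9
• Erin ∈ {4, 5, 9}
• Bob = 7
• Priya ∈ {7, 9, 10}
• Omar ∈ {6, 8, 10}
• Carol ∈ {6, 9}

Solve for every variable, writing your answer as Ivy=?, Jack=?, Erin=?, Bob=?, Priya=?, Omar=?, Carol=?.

Ivy=5, Jack=9, Erin=4, Bob=7, Priya=10, Omar=8, Carol=6

Jack must be 9 (only option left). Eliminate 9 elsewhere: Ivy, Erin, Priya, Carol.
That leaves Bob = 7. So Priya can't be 7.
That leaves Priya = 10. Strike 10 from Ivy, Omar.
Carol's domain is down to {6}, so Carol = 6. Remove 6 from Omar.
That leaves Omar = 8. Remove 8 from Ivy.
Ivy's domain is down to {5}, so Ivy = 5. Remove 5 from Erin.
Erin has just one choice, so Erin = 4.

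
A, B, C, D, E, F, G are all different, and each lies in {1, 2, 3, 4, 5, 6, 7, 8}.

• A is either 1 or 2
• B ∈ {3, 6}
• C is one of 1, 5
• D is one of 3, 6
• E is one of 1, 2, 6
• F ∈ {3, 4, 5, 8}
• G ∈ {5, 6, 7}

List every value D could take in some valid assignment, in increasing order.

B and D share exactly the 2 values {3, 6}; by pigeonhole those values go to them, so strike 3, 6 from E, F, G.
A and E share exactly the 2 values {1, 2}; by pigeonhole those values go to them, so strike 1, 2 from C.
C must be 5 (only option left). Eliminate 5 elsewhere: F, G.
That leaves G = 7.
No further eliminations apply; D can still be any of 3, 6.

3, 6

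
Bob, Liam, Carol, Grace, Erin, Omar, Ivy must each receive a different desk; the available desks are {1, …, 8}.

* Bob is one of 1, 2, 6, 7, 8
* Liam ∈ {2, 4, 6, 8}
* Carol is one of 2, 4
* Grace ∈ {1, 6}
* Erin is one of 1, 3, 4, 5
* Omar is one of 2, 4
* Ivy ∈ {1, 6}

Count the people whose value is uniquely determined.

The 2 variables Carol and Omar are confined to {2, 4}, which locks those values in; drop them from Bob, Liam, Erin.
Grace and Ivy share exactly the 2 values {1, 6}; by pigeonhole those values go to them, so strike 1, 6 from Bob, Liam, Erin.
Liam has just one choice, so Liam = 8. So Bob can't be 8.
Bob's domain is down to {7}, so Bob = 7.
Determined: Bob=7, Liam=8. The other people each still have more than one consistent value. That makes 2.

2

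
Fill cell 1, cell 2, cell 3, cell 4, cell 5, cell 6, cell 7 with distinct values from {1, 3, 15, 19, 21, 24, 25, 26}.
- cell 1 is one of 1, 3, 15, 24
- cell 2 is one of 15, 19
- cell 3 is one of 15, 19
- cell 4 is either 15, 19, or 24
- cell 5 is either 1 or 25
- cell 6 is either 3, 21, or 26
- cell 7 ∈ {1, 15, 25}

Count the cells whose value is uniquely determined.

The 2 variables cell 2 and cell 3 are confined to {15, 19}, which locks those values in; drop them from cell 1, cell 4, cell 7.
cell 4 has just one choice, so cell 4 = 24. Eliminate 24 elsewhere: cell 1.
cell 5 and cell 7 between them cover only {1, 25} — a naked pair. Remove those values from cell 1.
cell 1 must be 3 (only option left). Remove 3 from cell 6.
Determined: cell 1=3, cell 4=24. The other cells each still have more than one consistent value. That makes 2.

2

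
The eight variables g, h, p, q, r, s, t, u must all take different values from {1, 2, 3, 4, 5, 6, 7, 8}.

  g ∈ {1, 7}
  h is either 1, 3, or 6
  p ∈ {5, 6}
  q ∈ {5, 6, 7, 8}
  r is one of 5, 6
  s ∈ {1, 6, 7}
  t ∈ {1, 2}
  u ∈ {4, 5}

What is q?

8

The 8 variables draw from only 8 values {1, 2, 3, 4, 5, 6, 7, 8}, so each is used; only t can be 2, hence t = 2.
Among the 7 still-open variables, 3 fits only h (and all 7 values in {1, 3, 4, 5, 6, 7, 8} must be used), so h = 3.
The 6 still-open variables draw from only 6 values {1, 4, 5, 6, 7, 8}, so each is used; only u can be 4, hence u = 4.
Among the 5 still-open variables, 8 fits only q (and all 5 values in {1, 5, 6, 7, 8} must be used), so q = 8.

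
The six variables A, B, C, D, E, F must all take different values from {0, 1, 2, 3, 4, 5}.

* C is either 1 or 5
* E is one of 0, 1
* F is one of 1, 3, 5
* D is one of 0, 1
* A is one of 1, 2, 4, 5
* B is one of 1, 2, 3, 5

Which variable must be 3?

F

Among the 6 variables, 4 fits only A (and all 6 values in {0, 1, 2, 3, 4, 5} must be used), so A = 4.
The 5 still-open variables draw from only 5 values {0, 1, 2, 3, 5}, so each is used; only B can be 2, hence B = 2.
The 4 still-open variables draw from only 4 values {0, 1, 3, 5}, so each is used; only F can be 3, hence F = 3.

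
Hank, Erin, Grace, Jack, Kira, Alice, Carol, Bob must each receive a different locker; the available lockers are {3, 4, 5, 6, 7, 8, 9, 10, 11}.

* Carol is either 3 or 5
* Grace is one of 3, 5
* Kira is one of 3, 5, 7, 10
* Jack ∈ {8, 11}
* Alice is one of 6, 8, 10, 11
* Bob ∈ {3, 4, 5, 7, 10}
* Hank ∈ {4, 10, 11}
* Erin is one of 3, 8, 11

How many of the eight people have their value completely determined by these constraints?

The 8 variables draw from only 8 values {3, 4, 5, 6, 7, 8, 10, 11}, so each is used; only Alice can be 6, hence Alice = 6.
The 2 variables Grace and Carol are confined to {3, 5}, which locks those values in; drop them from Erin, Kira, Bob.
Erin and Jack between them cover only {8, 11} — a naked pair. Remove those values from Hank.
Determined: Alice=6. The other people each still have more than one consistent value. That makes 1.

1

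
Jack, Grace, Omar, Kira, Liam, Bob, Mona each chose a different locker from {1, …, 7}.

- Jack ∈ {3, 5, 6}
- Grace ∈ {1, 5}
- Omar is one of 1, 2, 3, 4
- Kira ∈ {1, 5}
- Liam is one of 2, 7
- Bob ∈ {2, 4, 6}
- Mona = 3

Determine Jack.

Mona has just one choice, so Mona = 3. So Jack, Omar can't be 3.
The 6 still-open variables draw from only 6 values {1, 2, 4, 5, 6, 7}, so each is used; only Liam can be 7, hence Liam = 7.
The 2 variables Grace and Kira are confined to {1, 5}, which locks those values in; drop them from Jack, Omar.
So Jack = 6.

6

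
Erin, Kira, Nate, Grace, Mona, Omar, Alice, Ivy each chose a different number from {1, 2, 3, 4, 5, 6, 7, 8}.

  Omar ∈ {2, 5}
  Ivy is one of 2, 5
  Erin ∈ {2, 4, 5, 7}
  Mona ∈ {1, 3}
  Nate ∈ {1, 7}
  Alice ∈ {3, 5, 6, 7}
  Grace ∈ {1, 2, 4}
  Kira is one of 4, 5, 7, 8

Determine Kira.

The 8 variables draw from only 8 values {1, 2, 3, 4, 5, 6, 7, 8}, so each is used; only Alice can be 6, hence Alice = 6.
Among the 7 still-open variables, 3 fits only Mona (and all 7 values in {1, 2, 3, 4, 5, 7, 8} must be used), so Mona = 3.
The 6 still-open variables together cover exactly {1, 2, 4, 5, 7, 8} — 6 values for 6 variables — and 8 appears only in Kira's list, so Kira = 8.

8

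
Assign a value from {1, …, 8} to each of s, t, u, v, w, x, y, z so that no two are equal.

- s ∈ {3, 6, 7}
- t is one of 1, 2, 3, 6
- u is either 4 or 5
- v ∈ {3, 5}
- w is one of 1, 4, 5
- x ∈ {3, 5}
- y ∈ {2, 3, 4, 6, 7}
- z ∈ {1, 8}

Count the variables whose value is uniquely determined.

The 8 variables together cover exactly {1, 2, 3, 4, 5, 6, 7, 8} — 8 values for 8 variables — and 8 appears only in z's list, so z = 8.
v and x between them cover only {3, 5} — a naked pair. Remove those values from s, t, u, w, y.
u's domain is down to {4}, so u = 4. Strike 4 from w, y.
w must be 1 (only option left). Strike 1 from t.
Determined: u=4, w=1, z=8. The other variables each still have more than one consistent value. That makes 3.

3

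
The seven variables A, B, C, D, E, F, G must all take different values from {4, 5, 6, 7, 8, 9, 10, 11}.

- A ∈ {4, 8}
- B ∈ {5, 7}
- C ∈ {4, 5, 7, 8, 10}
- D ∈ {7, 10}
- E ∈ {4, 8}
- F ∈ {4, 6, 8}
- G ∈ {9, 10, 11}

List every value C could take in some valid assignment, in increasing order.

A and E between them cover only {4, 8} — a naked pair. Remove those values from C, F.
F has just one choice, so F = 6.
B, C, D between them cover only {5, 7, 10} — a naked triple. Remove those values from G.
No further eliminations apply; C can still be any of 5, 7, 10.

5, 7, 10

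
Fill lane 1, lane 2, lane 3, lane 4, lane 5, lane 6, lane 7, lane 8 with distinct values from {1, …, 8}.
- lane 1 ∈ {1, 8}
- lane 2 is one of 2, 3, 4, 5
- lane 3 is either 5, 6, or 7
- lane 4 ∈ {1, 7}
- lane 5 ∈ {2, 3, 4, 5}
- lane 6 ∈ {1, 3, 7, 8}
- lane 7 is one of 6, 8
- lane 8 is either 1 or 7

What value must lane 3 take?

The 2 variables lane 4 and lane 8 are confined to {1, 7}, which locks those values in; drop them from lane 1, lane 3, lane 6.
lane 1 must be 8 (only option left). Remove 8 from lane 6, lane 7.
lane 6 must be 3 (only option left). Remove 3 from lane 2, lane 5.
lane 7 has just one choice, so lane 7 = 6. Strike 6 from lane 3.
So lane 3 = 5.

5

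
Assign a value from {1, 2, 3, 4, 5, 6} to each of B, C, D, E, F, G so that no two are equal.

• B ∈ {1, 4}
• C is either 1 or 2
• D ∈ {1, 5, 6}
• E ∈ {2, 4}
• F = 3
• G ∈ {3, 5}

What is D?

F's domain is down to {3}, so F = 3. Eliminate 3 elsewhere: G.
That leaves G = 5. So D can't be 5.
The 4 still-open variables draw from only 4 values {1, 2, 4, 6}, so each is used; only D can be 6, hence D = 6.

6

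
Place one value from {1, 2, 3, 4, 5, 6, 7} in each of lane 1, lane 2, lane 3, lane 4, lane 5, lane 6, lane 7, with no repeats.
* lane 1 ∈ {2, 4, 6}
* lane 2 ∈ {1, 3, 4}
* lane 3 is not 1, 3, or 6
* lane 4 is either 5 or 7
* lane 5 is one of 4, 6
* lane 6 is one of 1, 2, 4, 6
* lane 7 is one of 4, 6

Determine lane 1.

2

The 7 variables draw from only 7 values {1, 2, 3, 4, 5, 6, 7}, so each is used; only lane 2 can be 3, hence lane 2 = 3.
Among the 6 still-open variables, 1 fits only lane 6 (and all 6 values in {1, 2, 4, 5, 6, 7} must be used), so lane 6 = 1.
lane 5 and lane 7 share exactly the 2 values {4, 6}; by pigeonhole those values go to them, so strike 4, 6 from lane 1, lane 3.
So lane 1 = 2.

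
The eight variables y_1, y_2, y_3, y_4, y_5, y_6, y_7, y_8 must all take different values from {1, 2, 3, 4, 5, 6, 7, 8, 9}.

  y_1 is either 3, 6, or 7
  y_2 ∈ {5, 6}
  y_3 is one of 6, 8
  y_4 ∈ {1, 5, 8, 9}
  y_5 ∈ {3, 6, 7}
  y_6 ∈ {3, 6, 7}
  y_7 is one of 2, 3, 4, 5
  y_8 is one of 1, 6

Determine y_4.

y_1, y_5, y_6 between them cover only {3, 6, 7} — a naked triple. Remove those values from y_2, y_3, y_7, y_8.
y_2's domain is down to {5}, so y_2 = 5. Remove 5 from y_4, y_7.
y_3 has just one choice, so y_3 = 8. So y_4 can't be 8.
y_8 has just one choice, so y_8 = 1. Remove 1 from y_4.
So y_4 = 9.

9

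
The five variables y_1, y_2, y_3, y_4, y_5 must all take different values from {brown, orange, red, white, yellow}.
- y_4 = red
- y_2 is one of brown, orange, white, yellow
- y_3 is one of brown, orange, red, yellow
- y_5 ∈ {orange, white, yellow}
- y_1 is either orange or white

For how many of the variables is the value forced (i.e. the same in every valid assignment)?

y_4 has just one choice, so y_4 = red. Strike red from y_3.
Determined: y_4=red. The other variables each still have more than one consistent value. That makes 1.

1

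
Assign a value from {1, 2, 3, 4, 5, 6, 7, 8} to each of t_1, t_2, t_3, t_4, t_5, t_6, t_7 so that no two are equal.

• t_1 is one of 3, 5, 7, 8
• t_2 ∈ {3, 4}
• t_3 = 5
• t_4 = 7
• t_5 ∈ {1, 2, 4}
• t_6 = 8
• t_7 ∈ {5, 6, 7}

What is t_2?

t_3 must be 5 (only option left). Eliminate 5 elsewhere: t_1, t_7.
t_4's domain is down to {7}, so t_4 = 7. Strike 7 from t_1, t_7.
t_6's domain is down to {8}, so t_6 = 8. Eliminate 8 elsewhere: t_1.
That leaves t_7 = 6.
t_1 must be 3 (only option left). Eliminate 3 elsewhere: t_2.
So t_2 = 4.

4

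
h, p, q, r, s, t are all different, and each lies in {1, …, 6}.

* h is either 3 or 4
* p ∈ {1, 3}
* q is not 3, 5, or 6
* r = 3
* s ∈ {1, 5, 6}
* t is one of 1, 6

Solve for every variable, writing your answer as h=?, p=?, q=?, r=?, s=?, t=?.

r must be 3 (only option left). Strike 3 from h, p.
h must be 4 (only option left). Remove 4 from q.
p's domain is down to {1}, so p = 1. Strike 1 from q, s, t.
q's domain is down to {2}, so q = 2.
t's domain is down to {6}, so t = 6. So s can't be 6.
That leaves s = 5.

h=4, p=1, q=2, r=3, s=5, t=6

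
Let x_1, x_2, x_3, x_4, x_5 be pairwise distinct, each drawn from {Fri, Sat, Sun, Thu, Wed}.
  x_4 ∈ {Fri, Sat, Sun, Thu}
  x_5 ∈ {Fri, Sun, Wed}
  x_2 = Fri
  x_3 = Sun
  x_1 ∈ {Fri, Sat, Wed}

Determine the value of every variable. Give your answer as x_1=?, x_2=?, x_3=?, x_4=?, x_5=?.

x_2 has just one choice, so x_2 = Fri. So x_1, x_4, x_5 can't be Fri.
x_3's domain is down to {Sun}, so x_3 = Sun. Eliminate Sun elsewhere: x_4, x_5.
x_5's domain is down to {Wed}, so x_5 = Wed. Eliminate Wed elsewhere: x_1.
x_1 must be Sat (only option left). Strike Sat from x_4.
x_4's domain is down to {Thu}, so x_4 = Thu.

x_1=Sat, x_2=Fri, x_3=Sun, x_4=Thu, x_5=Wed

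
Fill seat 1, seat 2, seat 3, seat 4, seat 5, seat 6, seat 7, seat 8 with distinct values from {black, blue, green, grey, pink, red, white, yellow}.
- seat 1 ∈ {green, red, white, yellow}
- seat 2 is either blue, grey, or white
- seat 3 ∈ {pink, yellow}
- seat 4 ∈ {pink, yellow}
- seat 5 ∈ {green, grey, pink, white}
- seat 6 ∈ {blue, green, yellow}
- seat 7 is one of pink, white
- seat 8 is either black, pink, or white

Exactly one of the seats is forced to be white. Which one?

The 8 variables together cover exactly {black, blue, green, grey, pink, red, white, yellow} — 8 values for 8 variables — and black appears only in seat 8's list, so seat 8 = black.
Among the 7 still-open variables, red fits only seat 1 (and all 7 values in {blue, green, grey, pink, red, white, yellow} must be used), so seat 1 = red.
seat 3 and seat 4 share exactly the 2 values {pink, yellow}; by pigeonhole those values go to them, so strike pink, yellow from seat 5, seat 6, seat 7.
So white goes to seat 7.

seat 7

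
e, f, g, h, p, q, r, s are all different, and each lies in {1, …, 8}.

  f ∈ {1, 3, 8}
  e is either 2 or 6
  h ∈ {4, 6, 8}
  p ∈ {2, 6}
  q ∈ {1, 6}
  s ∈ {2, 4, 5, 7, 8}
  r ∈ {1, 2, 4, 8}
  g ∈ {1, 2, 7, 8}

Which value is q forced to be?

1

The 8 variables together cover exactly {1, 2, 3, 4, 5, 6, 7, 8} — 8 values for 8 variables — and 3 appears only in f's list, so f = 3.
Among the 7 still-open variables, 5 fits only s (and all 7 values in {1, 2, 4, 5, 6, 7, 8} must be used), so s = 5.
The 6 still-open variables draw from only 6 values {1, 2, 4, 6, 7, 8}, so each is used; only g can be 7, hence g = 7.
e and p between them cover only {2, 6} — a naked pair. Remove those values from h, q, r.
So q = 1.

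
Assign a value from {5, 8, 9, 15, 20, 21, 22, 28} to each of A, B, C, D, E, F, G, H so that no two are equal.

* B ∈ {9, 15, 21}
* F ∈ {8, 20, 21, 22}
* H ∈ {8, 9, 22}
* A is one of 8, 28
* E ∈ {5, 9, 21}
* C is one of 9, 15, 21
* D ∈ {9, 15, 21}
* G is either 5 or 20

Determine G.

20

The 8 variables together cover exactly {5, 8, 9, 15, 20, 21, 22, 28} — 8 values for 8 variables — and 28 appears only in A's list, so A = 28.
The 3 variables B, C, D are confined to {9, 15, 21}, which locks those values in; drop them from E, F, H.
E's domain is down to {5}, so E = 5. So G can't be 5.
So G = 20.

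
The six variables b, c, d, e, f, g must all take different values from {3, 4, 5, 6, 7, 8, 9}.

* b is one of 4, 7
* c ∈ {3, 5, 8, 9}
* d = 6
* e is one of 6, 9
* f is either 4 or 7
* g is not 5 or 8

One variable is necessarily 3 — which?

g

d must be 6 (only option left). Strike 6 from e, g.
e has just one choice, so e = 9. Strike 9 from c, g.
b and f between them cover only {4, 7} — a naked pair. Remove those values from g.
So 3 goes to g.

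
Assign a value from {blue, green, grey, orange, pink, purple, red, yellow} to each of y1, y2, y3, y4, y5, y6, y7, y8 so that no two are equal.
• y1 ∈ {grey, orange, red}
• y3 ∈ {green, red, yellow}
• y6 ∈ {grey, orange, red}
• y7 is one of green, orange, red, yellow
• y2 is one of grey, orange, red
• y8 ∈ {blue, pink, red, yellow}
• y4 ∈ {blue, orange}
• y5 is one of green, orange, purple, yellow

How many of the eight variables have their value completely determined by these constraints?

3

Among the 8 variables, pink fits only y8 (and all 8 values in {blue, green, grey, orange, pink, purple, red, yellow} must be used), so y8 = pink.
Among the 7 still-open variables, blue fits only y4 (and all 7 values in {blue, green, grey, orange, purple, red, yellow} must be used), so y4 = blue.
The 6 still-open variables draw from only 6 values {green, grey, orange, purple, red, yellow}, so each is used; only y5 can be purple, hence y5 = purple.
y1, y2, y6 share exactly the 3 values {grey, orange, red}; by pigeonhole those values go to them, so strike grey, orange, red from y3, y7.
Determined: y4=blue, y5=purple, y8=pink. The other variables each still have more than one consistent value. That makes 3.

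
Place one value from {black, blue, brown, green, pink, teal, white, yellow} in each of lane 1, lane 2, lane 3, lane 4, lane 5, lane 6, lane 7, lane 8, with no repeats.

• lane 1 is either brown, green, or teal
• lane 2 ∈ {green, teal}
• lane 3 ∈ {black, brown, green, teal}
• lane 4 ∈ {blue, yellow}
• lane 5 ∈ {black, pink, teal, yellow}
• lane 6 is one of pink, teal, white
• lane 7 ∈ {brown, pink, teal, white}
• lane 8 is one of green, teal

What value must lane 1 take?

Among the 8 variables, blue fits only lane 4 (and all 8 values in {black, blue, brown, green, pink, teal, white, yellow} must be used), so lane 4 = blue.
The 7 still-open variables draw from only 7 values {black, brown, green, pink, teal, white, yellow}, so each is used; only lane 5 can be yellow, hence lane 5 = yellow.
Among the 6 still-open variables, black fits only lane 3 (and all 6 values in {black, brown, green, pink, teal, white} must be used), so lane 3 = black.
The 2 variables lane 2 and lane 8 are confined to {green, teal}, which locks those values in; drop them from lane 1, lane 6, lane 7.
So lane 1 = brown.

brown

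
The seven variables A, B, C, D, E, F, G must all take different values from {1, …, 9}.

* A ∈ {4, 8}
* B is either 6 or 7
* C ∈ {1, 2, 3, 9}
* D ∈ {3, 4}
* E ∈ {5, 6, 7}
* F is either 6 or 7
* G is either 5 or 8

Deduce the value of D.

3

The 2 variables B and F are confined to {6, 7}, which locks those values in; drop them from E.
E's domain is down to {5}, so E = 5. Strike 5 from G.
G's domain is down to {8}, so G = 8. Remove 8 from A.
A's domain is down to {4}, so A = 4. Eliminate 4 elsewhere: D.
So D = 3.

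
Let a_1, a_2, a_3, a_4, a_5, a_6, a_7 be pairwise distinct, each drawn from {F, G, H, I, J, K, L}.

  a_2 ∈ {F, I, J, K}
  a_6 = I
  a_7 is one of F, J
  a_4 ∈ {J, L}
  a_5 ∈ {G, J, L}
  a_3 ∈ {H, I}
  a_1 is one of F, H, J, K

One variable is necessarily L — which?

a_6 has just one choice, so a_6 = I. Eliminate I elsewhere: a_2, a_3.
a_3 must be H (only option left). Strike H from a_1.
Among the 5 still-open variables, G fits only a_5 (and all 5 values in {F, G, J, K, L} must be used), so a_5 = G.
The 4 still-open variables draw from only 4 values {F, J, K, L}, so each is used; only a_4 can be L, hence a_4 = L.

a_4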